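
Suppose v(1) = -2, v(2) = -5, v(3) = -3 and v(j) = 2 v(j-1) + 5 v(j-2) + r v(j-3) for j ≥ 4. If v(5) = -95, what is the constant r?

v(4) = -31 - 2r
v(5) = -77 - 9r
So -77 - 9r = -95, giving r = 2.

2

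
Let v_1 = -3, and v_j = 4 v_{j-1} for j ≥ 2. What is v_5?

-768

v_2 = 4·(-3) = -12
v_3 = 4·(-12) = -48
v_4 = 4·(-48) = -192
v_5 = 4·(-192) = -768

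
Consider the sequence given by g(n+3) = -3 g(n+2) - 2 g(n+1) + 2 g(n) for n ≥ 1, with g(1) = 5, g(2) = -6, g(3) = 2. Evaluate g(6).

164

g(4) = -3·2 - 2·(-6) + 2·5 = 16
g(5) = -3·16 - 2·2 + 2·(-6) = -64
g(6) = -3·(-64) - 2·16 + 2·2 = 164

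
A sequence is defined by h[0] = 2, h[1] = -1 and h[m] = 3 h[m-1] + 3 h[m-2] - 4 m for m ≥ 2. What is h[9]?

-98766

h[2] = 3·(-1) + 3·2 - 8 = -5
h[3] = 3·(-5) + 3·(-1) - 12 = -30
h[4] = 3·(-30) + 3·(-5) - 16 = -121
h[5] = 3·(-121) + 3·(-30) - 20 = -473
h[6] = 3·(-473) + 3·(-121) - 24 = -1806
h[7] = 3·(-1806) + 3·(-473) - 28 = -6865
h[8] = 3·(-6865) + 3·(-1806) - 32 = -26045
h[9] = 3·(-26045) + 3·(-6865) - 36 = -98766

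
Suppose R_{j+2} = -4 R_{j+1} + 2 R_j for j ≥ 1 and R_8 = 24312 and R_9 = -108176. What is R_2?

3

Rearranging, R_{j-2} = (R_j + 4 R_{j-1}) / 2.
R_7 = (-108176 + 4*24312) / 2 = -10928/2 = -5464
R_6 = (24312 + 4*(-5464)) / 2 = 2456/2 = 1228
R_5 = (-5464 + 4*1228) / 2 = -552/2 = -276
R_4 = (1228 + 4*(-276)) / 2 = 124/2 = 62
R_3 = (-276 + 4*62) / 2 = -28/2 = -14
R_2 = (62 + 4*(-14)) / 2 = 6/2 = 3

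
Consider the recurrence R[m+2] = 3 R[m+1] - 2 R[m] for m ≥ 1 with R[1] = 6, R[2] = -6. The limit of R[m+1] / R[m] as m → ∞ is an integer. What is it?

2

The characteristic equation is r^2 - 3r + 2 = 0, which factors as (r - 2)(r - 1) = 0.
So the roots are 2 and 1. Since |2| > |1| and the coefficient of 2^m is non-zero, the ratio tends to 2.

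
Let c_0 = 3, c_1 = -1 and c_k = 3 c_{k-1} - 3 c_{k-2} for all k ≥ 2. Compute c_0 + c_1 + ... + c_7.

c_2 = 3(-1) - 3(3) = -12
c_3 = 3(-12) - 3(-1) = -33
c_4 = 3(-33) - 3(-12) = -63
c_5 = 3(-63) - 3(-33) = -90
c_6 = 3(-90) - 3(-63) = -81
c_7 = 3(-81) - 3(-90) = 27
Sum = 3 + (-1) + (-12) + (-33) + (-63) + (-90) + (-81) + 27 = -250

-250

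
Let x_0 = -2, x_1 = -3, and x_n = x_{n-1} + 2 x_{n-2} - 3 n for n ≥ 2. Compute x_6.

x_2 = (-3) + 2(-2) - 6 = -13
x_3 = (-13) + 2(-3) - 9 = -28
x_4 = (-28) + 2(-13) - 12 = -66
x_5 = (-66) + 2(-28) - 15 = -137
x_6 = (-137) + 2(-66) - 18 = -287

-287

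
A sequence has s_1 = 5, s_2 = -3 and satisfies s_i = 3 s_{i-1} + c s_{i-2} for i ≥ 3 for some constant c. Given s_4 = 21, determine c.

4

s_3 = -9 + 5c
s_4 = -27 + 12c
So -27 + 12c = 21, giving c = 4.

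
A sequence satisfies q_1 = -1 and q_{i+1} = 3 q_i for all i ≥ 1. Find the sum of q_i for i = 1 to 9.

-9841

q_2 = 3*(-1) = -3
q_3 = 3*(-3) = -9
q_4 = 3*(-9) = -27
q_5 = 3*(-27) = -81
q_6 = 3*(-81) = -243
q_7 = 3*(-243) = -729
q_8 = 3*(-729) = -2187
q_9 = 3*(-2187) = -6561
Sum = (-1) + (-3) + (-9) + (-27) + (-81) + (-243) + (-729) + (-2187) + (-6561) = -9841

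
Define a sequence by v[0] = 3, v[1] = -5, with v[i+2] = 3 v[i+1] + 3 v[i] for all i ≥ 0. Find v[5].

v[2] = 3(-5) + 3(3) = -6
v[3] = 3(-6) + 3(-5) = -33
v[4] = 3(-33) + 3(-6) = -117
v[5] = 3(-117) + 3(-33) = -450

-450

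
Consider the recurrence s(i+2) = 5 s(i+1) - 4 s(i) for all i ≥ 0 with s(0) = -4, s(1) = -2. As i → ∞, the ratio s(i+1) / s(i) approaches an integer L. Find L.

4

The characteristic equation is r^2 - 5r + 4 = 0, which factors as (r - 4)(r - 1) = 0.
So the roots are 4 and 1. Since |4| > |1| and the coefficient of 4^i is non-zero, the ratio tends to 4.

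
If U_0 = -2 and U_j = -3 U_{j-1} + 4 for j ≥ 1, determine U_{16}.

-129140162

The fixed point is 4/(1 + 3) = 1, so U_j - 1 = -3(U_{j-1} - 1).
Hence U_j = -3·(-3)^j + 1.
U_{16} = -3·(-3)^{16} + 1 = -3·43046721 + 1 = -129140162.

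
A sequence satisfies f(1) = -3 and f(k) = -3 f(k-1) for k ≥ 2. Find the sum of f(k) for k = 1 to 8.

4920

f(2) = -3*(-3) = 9
f(3) = -3*9 = -27
f(4) = -3*(-27) = 81
f(5) = -3*81 = -243
f(6) = -3*(-243) = 729
f(7) = -3*729 = -2187
f(8) = -3*(-2187) = 6561
Sum = (-3) + 9 + (-27) + 81 + (-243) + 729 + (-2187) + 6561 = 4920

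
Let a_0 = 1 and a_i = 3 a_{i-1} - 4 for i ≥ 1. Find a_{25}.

-847288609441

The fixed point is -4/(1 - 3) = 2, so a_i - 2 = 3(a_{i-1} - 2).
Hence a_i = -1·3^i + 2.
a_{25} = -1·3^{25} + 2 = -1·847288609443 + 2 = -847288609441.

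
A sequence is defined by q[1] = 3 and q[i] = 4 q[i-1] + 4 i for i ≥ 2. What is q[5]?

q[2] = 4(3) + 8 = 20
q[3] = 4(20) + 12 = 92
q[4] = 4(92) + 16 = 384
q[5] = 4(384) + 20 = 1556

1556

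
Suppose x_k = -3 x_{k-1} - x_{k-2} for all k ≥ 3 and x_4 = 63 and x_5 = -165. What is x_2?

Rearranging, x_{k-2} = -(x_k + 3 x_{k-1}).
x_3 = -(-165 + 3*63) = -24
x_2 = -(63 + 3*(-24)) = 9

9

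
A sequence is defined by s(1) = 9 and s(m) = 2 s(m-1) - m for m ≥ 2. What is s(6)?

s(2) = 2(9) - 2 = 16
s(3) = 2(16) - 3 = 29
s(4) = 2(29) - 4 = 54
s(5) = 2(54) - 5 = 103
s(6) = 2(103) - 6 = 200

200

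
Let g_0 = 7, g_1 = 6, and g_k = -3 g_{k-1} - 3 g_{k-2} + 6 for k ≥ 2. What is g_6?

-165

g_2 = -3(6) - 3(7) + 6 = -33
g_3 = -3(-33) - 3(6) + 6 = 87
g_4 = -3(87) - 3(-33) + 6 = -156
g_5 = -3(-156) - 3(87) + 6 = 213
g_6 = -3(213) - 3(-156) + 6 = -165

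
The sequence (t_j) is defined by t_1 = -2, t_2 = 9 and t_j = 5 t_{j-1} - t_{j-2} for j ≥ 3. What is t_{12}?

62776541

t_3 = 5(9) - (-2) = 47
t_4 = 5(47) - 9 = 226
t_5 = 5(226) - 47 = 1083
t_6 = 5(1083) - 226 = 5189
t_7 = 5(5189) - 1083 = 24862
t_8 = 5(24862) - 5189 = 119121
t_9 = 5(119121) - 24862 = 570743
t_{10} = 5(570743) - 119121 = 2734594
t_{11} = 5(2734594) - 570743 = 13102227
t_{12} = 5(13102227) - 2734594 = 62776541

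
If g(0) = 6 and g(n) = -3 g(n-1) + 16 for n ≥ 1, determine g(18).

The fixed point is 16/(1 + 3) = 4, so g(n) - 4 = -3(g(n-1) - 4).
Hence g(n) = 2·(-3)^n + 4.
g(18) = 2·(-3)^{18} + 4 = 2·387420489 + 4 = 774840982.

774840982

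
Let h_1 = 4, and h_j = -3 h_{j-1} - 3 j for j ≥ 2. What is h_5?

426

h_2 = -3(4) - 6 = -18
h_3 = -3(-18) - 9 = 45
h_4 = -3(45) - 12 = -147
h_5 = -3(-147) - 15 = 426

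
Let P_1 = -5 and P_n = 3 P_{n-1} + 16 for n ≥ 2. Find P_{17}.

129140155

The fixed point is 16/(1 - 3) = -8, so P_n + 8 = 3(P_{n-1} + 8).
Hence P_n = 3·3^{n-1} - 8.
P_{17} = 3·3^{16} - 8 = 3·43046721 - 8 = 129140155.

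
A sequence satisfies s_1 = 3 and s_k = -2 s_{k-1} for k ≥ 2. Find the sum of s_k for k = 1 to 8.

-255

s_2 = -2·3 = -6
s_3 = -2·(-6) = 12
s_4 = -2·12 = -24
s_5 = -2·(-24) = 48
s_6 = -2·48 = -96
s_7 = -2·(-96) = 192
s_8 = -2·192 = -384
Sum = 3 + (-6) + 12 + (-24) + 48 + (-96) + 192 + (-384) = -255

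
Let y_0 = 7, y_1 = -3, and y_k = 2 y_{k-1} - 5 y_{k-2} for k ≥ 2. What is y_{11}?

58493

y_2 = 2·(-3) - 5·7 = -41
y_3 = 2·(-41) - 5·(-3) = -67
y_4 = 2·(-67) - 5·(-41) = 71
y_5 = 2·71 - 5·(-67) = 477
y_6 = 2·477 - 5·71 = 599
y_7 = 2·599 - 5·477 = -1187
y_8 = 2·(-1187) - 5·599 = -5369
y_9 = 2·(-5369) - 5·(-1187) = -4803
y_{10} = 2·(-4803) - 5·(-5369) = 17239
y_{11} = 2·17239 - 5·(-4803) = 58493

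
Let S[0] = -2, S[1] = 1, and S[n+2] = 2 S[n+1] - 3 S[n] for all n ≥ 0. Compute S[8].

134

S[2] = 2·1 - 3·(-2) = 8
S[3] = 2·8 - 3·1 = 13
S[4] = 2·13 - 3·8 = 2
S[5] = 2·2 - 3·13 = -35
S[6] = 2·(-35) - 3·2 = -76
S[7] = 2·(-76) - 3·(-35) = -47
S[8] = 2·(-47) - 3·(-76) = 134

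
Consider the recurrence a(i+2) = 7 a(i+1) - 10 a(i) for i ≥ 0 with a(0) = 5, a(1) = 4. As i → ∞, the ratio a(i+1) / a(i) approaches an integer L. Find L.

5

The characteristic equation is r^2 - 7r + 10 = 0, which factors as (r - 5)(r - 2) = 0.
So the roots are 5 and 2. Since |5| > |2| and the coefficient of 5^i is non-zero, the ratio tends to 5.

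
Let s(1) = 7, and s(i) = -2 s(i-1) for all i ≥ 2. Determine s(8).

s(2) = -2*7 = -14
s(3) = -2*(-14) = 28
s(4) = -2*28 = -56
s(5) = -2*(-56) = 112
s(6) = -2*112 = -224
s(7) = -2*(-224) = 448
s(8) = -2*448 = -896

-896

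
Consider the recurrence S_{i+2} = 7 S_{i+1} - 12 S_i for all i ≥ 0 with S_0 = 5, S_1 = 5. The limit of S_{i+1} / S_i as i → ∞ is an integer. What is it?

4

The characteristic equation is r^2 - 7r + 12 = 0, which factors as (r - 4)(r - 3) = 0.
So the roots are 4 and 3. Since |4| > |3| and the coefficient of 4^i is non-zero, the ratio tends to 4.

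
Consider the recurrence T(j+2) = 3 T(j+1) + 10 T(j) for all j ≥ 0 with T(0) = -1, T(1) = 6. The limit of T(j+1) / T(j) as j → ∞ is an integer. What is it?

The characteristic equation is r^2 - 3r - 10 = 0, which factors as (r - 5)(r + 2) = 0.
So the roots are 5 and -2. Since |5| > |-2| and the coefficient of 5^j is non-zero, the ratio tends to 5.

5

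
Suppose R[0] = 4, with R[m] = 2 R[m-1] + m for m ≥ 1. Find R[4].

R[1] = 2·4 + 1 = 9
R[2] = 2·9 + 2 = 20
R[3] = 2·20 + 3 = 43
R[4] = 2·43 + 4 = 90

90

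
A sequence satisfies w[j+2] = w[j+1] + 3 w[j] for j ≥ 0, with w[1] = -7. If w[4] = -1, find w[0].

Let w[0] = v.
w[2] = -7 + 3v
w[3] = -28 + 3v
w[4] = -49 + 12v
So -49 + 12v = -1, giving v = 4.

4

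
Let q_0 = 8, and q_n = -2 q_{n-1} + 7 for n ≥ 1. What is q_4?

93

q_1 = -2*8 + 7 = -9
q_2 = -2*(-9) + 7 = 25
q_3 = -2*25 + 7 = -43
q_4 = -2*(-43) + 7 = 93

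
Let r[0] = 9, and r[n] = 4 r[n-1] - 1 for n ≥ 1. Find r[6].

35499

r[1] = 4·9 - 1 = 35
r[2] = 4·35 - 1 = 139
r[3] = 4·139 - 1 = 555
r[4] = 4·555 - 1 = 2219
r[5] = 4·2219 - 1 = 8875
r[6] = 4·8875 - 1 = 35499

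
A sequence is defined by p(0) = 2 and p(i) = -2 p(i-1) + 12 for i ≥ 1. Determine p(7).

260

p(1) = -2(2) + 12 = 8
p(2) = -2(8) + 12 = -4
p(3) = -2(-4) + 12 = 20
p(4) = -2(20) + 12 = -28
p(5) = -2(-28) + 12 = 68
p(6) = -2(68) + 12 = -124
p(7) = -2(-124) + 12 = 260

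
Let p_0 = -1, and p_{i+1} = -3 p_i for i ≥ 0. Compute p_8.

p_1 = -3*(-1) = 3
p_2 = -3*3 = -9
p_3 = -3*(-9) = 27
p_4 = -3*27 = -81
p_5 = -3*(-81) = 243
p_6 = -3*243 = -729
p_7 = -3*(-729) = 2187
p_8 = -3*2187 = -6561

-6561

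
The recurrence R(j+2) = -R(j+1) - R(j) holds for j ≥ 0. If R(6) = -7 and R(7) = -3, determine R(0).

-7

Rearranging, R(j-2) = -(R(j) + R(j-1)).
R(5) = -(-3 + (-7)) = 10
R(4) = -(-7 + 10) = -3
R(3) = -(10 + (-3)) = -7
R(2) = -(-3 + (-7)) = 10
R(1) = -(-7 + 10) = -3
R(0) = -(10 + (-3)) = -7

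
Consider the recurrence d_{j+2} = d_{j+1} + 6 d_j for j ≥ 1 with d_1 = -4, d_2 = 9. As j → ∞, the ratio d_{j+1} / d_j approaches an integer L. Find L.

3

The characteristic equation is r^2 - r - 6 = 0, which factors as (r - 3)(r + 2) = 0.
So the roots are 3 and -2. Since |3| > |-2| and the coefficient of 3^j is non-zero, the ratio tends to 3.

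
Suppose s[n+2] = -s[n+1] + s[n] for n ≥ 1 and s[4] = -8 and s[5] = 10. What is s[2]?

Rearranging, s[n-2] = s[n] + s[n-1].
s[3] = 10 + (-8) = 2
s[2] = -8 + 2 = -6

-6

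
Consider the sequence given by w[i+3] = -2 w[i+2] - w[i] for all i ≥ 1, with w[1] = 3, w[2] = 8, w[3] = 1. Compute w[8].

w[4] = -2*1 - 3 = -5
w[5] = -2*(-5) - 8 = 2
w[6] = -2*2 - 1 = -5
w[7] = -2*(-5) - (-5) = 15
w[8] = -2*15 - 2 = -32

-32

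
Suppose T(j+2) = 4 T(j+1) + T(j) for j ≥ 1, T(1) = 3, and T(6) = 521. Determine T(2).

1

Let T(2) = x.
T(3) = 3 + 4x
T(4) = 12 + 17x
T(5) = 51 + 72x
T(6) = 216 + 305x
So 216 + 305x = 521, giving x = 1.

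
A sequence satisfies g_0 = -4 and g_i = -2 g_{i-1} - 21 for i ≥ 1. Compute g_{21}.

The fixed point is -21/(1 + 2) = -7, so g_i + 7 = -2(g_{i-1} + 7).
Hence g_i = 3·(-2)^i - 7.
g_{21} = 3·(-2)^{21} - 7 = 3·-2097152 - 7 = -6291463.

-6291463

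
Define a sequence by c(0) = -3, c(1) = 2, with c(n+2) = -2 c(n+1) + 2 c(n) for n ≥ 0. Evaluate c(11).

76672

c(2) = -2·2 + 2·(-3) = -10
c(3) = -2·(-10) + 2·2 = 24
c(4) = -2·24 + 2·(-10) = -68
c(5) = -2·(-68) + 2·24 = 184
c(6) = -2·184 + 2·(-68) = -504
c(7) = -2·(-504) + 2·184 = 1376
c(8) = -2·1376 + 2·(-504) = -3760
c(9) = -2·(-3760) + 2·1376 = 10272
c(10) = -2·10272 + 2·(-3760) = -28064
c(11) = -2·(-28064) + 2·10272 = 76672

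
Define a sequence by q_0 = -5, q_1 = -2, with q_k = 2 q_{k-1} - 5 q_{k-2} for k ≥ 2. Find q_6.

-519

q_2 = 2·(-2) - 5·(-5) = 21
q_3 = 2·21 - 5·(-2) = 52
q_4 = 2·52 - 5·21 = -1
q_5 = 2·(-1) - 5·52 = -262
q_6 = 2·(-262) - 5·(-1) = -519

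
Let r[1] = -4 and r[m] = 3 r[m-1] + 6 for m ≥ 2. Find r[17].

The fixed point is 6/(1 - 3) = -3, so r[m] + 3 = 3(r[m-1] + 3).
Hence r[m] = -1·3^{m-1} - 3.
r[17] = -1·3^{16} - 3 = -1·43046721 - 3 = -43046724.

-43046724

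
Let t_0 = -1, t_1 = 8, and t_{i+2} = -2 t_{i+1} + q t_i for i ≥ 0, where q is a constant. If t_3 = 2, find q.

-3

t_2 = -16 - q
t_3 = 32 + 10q
So 32 + 10q = 2, giving q = -3.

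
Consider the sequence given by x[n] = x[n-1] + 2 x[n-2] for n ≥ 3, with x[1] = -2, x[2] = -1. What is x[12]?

-2047

x[3] = (-1) + 2(-2) = -5
x[4] = (-5) + 2(-1) = -7
x[5] = (-7) + 2(-5) = -17
x[6] = (-17) + 2(-7) = -31
x[7] = (-31) + 2(-17) = -65
x[8] = (-65) + 2(-31) = -127
x[9] = (-127) + 2(-65) = -257
x[10] = (-257) + 2(-127) = -511
x[11] = (-511) + 2(-257) = -1025
x[12] = (-1025) + 2(-511) = -2047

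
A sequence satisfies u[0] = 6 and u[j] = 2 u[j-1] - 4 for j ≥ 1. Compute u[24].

33554436

The fixed point is -4/(1 - 2) = 4, so u[j] - 4 = 2(u[j-1] - 4).
Hence u[j] = 2·2^j + 4.
u[24] = 2·2^{24} + 4 = 2·16777216 + 4 = 33554436.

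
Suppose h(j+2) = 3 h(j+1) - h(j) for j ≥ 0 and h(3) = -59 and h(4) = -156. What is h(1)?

Rearranging, h(j-2) = -(h(j) - 3 h(j-1)).
h(2) = -(-156 - 3·(-59)) = -21
h(1) = -(-59 - 3·(-21)) = -4

-4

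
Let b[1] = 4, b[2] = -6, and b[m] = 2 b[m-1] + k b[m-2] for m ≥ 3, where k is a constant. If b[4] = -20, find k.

b[3] = -12 + 4k
b[4] = -24 + 2k
So -24 + 2k = -20, giving k = 2.

2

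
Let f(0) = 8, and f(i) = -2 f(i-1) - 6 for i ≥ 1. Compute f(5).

-322

f(1) = -2·8 - 6 = -22
f(2) = -2·(-22) - 6 = 38
f(3) = -2·38 - 6 = -82
f(4) = -2·(-82) - 6 = 158
f(5) = -2·158 - 6 = -322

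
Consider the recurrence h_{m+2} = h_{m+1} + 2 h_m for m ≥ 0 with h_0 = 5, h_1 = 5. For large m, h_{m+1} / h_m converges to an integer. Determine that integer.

The characteristic equation is r^2 - r - 2 = 0, which factors as (r - 2)(r + 1) = 0.
So the roots are 2 and -1. Since |2| > |-1| and the coefficient of 2^m is non-zero, the ratio tends to 2.

2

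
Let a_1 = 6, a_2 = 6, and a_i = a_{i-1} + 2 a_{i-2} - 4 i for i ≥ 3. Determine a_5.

a_3 = 6 + 2*6 - 12 = 6
a_4 = 6 + 2*6 - 16 = 2
a_5 = 2 + 2*6 - 20 = -6

-6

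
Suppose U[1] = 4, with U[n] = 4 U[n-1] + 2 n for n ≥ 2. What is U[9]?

364082

U[2] = 4*4 + 4 = 20
U[3] = 4*20 + 6 = 86
U[4] = 4*86 + 8 = 352
U[5] = 4*352 + 10 = 1418
U[6] = 4*1418 + 12 = 5684
U[7] = 4*5684 + 14 = 22750
U[8] = 4*22750 + 16 = 91016
U[9] = 4*91016 + 18 = 364082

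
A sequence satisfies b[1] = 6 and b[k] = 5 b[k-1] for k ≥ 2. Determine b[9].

2343750

b[2] = 5(6) = 30
b[3] = 5(30) = 150
b[4] = 5(150) = 750
b[5] = 5(750) = 3750
b[6] = 5(3750) = 18750
b[7] = 5(18750) = 93750
b[8] = 5(93750) = 468750
b[9] = 5(468750) = 2343750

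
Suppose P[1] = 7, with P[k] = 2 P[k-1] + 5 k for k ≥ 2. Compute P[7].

1363

P[2] = 2·7 + 10 = 24
P[3] = 2·24 + 15 = 63
P[4] = 2·63 + 20 = 146
P[5] = 2·146 + 25 = 317
P[6] = 2·317 + 30 = 664
P[7] = 2·664 + 35 = 1363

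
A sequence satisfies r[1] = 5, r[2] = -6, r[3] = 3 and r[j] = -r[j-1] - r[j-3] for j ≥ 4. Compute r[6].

r[4] = -3 - 5 = -8
r[5] = -(-8) - (-6) = 14
r[6] = -14 - 3 = -17

-17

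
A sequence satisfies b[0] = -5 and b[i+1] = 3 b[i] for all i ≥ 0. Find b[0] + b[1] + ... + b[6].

-5465

b[1] = 3*(-5) = -15
b[2] = 3*(-15) = -45
b[3] = 3*(-45) = -135
b[4] = 3*(-135) = -405
b[5] = 3*(-405) = -1215
b[6] = 3*(-1215) = -3645
Sum = (-5) + (-15) + (-45) + (-135) + (-405) + (-1215) + (-3645) = -5465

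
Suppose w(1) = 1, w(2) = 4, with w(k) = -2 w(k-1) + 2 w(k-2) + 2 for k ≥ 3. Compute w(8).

w(3) = -2(4) + 2(1) + 2 = -4
w(4) = -2(-4) + 2(4) + 2 = 18
w(5) = -2(18) + 2(-4) + 2 = -42
w(6) = -2(-42) + 2(18) + 2 = 122
w(7) = -2(122) + 2(-42) + 2 = -326
w(8) = -2(-326) + 2(122) + 2 = 898

898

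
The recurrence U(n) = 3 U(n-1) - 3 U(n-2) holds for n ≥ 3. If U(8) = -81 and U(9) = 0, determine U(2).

3

Rearranging, U(n-2) = (U(n) - 3 U(n-1)) / -3.
U(7) = (0 - 3·(-81)) / -3 = 243/-3 = -81
U(6) = (-81 - 3·(-81)) / -3 = 162/-3 = -54
U(5) = (-81 - 3·(-54)) / -3 = 81/-3 = -27
U(4) = (-54 - 3·(-27)) / -3 = 27/-3 = -9
U(3) = (-27 - 3·(-9)) / -3 = 0/-3 = 0
U(2) = (-9 - 3·0) / -3 = -9/-3 = 3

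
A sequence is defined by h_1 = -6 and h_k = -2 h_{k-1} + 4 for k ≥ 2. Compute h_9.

h_2 = -2*(-6) + 4 = 16
h_3 = -2*16 + 4 = -28
h_4 = -2*(-28) + 4 = 60
h_5 = -2*60 + 4 = -116
h_6 = -2*(-116) + 4 = 236
h_7 = -2*236 + 4 = -468
h_8 = -2*(-468) + 4 = 940
h_9 = -2*940 + 4 = -1876

-1876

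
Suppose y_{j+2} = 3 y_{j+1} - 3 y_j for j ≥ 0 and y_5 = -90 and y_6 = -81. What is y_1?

-1

Rearranging, y_{j-2} = (y_j - 3 y_{j-1}) / -3.
y_4 = (-81 - 3(-90)) / -3 = 189/-3 = -63
y_3 = (-90 - 3(-63)) / -3 = 99/-3 = -33
y_2 = (-63 - 3(-33)) / -3 = 36/-3 = -12
y_1 = (-33 - 3(-12)) / -3 = 3/-3 = -1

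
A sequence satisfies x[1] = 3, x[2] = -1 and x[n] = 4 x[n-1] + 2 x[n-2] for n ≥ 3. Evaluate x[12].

962656

x[3] = 4*(-1) + 2*3 = 2
x[4] = 4*2 + 2*(-1) = 6
x[5] = 4*6 + 2*2 = 28
x[6] = 4*28 + 2*6 = 124
x[7] = 4*124 + 2*28 = 552
x[8] = 4*552 + 2*124 = 2456
x[9] = 4*2456 + 2*552 = 10928
x[10] = 4*10928 + 2*2456 = 48624
x[11] = 4*48624 + 2*10928 = 216352
x[12] = 4*216352 + 2*48624 = 962656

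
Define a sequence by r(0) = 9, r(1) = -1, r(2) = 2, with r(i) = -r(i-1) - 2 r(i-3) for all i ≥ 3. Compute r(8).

r(3) = -2 - 2(9) = -20
r(4) = -(-20) - 2(-1) = 22
r(5) = -22 - 2(2) = -26
r(6) = -(-26) - 2(-20) = 66
r(7) = -66 - 2(22) = -110
r(8) = -(-110) - 2(-26) = 162

162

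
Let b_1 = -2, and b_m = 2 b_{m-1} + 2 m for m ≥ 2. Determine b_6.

b_2 = 2·(-2) + 4 = 0
b_3 = 2·0 + 6 = 6
b_4 = 2·6 + 8 = 20
b_5 = 2·20 + 10 = 50
b_6 = 2·50 + 12 = 112

112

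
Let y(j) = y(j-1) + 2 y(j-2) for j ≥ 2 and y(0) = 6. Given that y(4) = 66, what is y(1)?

Let y(1) = w.
y(2) = 12 + w
y(3) = 12 + 3w
y(4) = 36 + 5w
So 36 + 5w = 66, giving w = 6.

6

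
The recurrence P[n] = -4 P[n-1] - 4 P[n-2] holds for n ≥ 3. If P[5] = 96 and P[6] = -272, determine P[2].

Rearranging, P[n-2] = (P[n] + 4 P[n-1]) / -4.
P[4] = (-272 + 4*96) / -4 = 112/-4 = -28
P[3] = (96 + 4*(-28)) / -4 = -16/-4 = 4
P[2] = (-28 + 4*4) / -4 = -12/-4 = 3

3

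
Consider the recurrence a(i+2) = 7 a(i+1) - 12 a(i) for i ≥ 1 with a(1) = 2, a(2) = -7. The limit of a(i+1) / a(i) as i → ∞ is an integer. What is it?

The characteristic equation is r^2 - 7r + 12 = 0, which factors as (r - 4)(r - 3) = 0.
So the roots are 4 and 3. Since |4| > |3| and the coefficient of 4^i is non-zero, the ratio tends to 4.

4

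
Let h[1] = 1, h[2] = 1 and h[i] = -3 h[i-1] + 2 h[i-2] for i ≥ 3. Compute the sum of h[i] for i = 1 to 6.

h[3] = -3·1 + 2·1 = -1
h[4] = -3·(-1) + 2·1 = 5
h[5] = -3·5 + 2·(-1) = -17
h[6] = -3·(-17) + 2·5 = 61
Sum = 1 + 1 + (-1) + 5 + (-17) + 61 = 50

50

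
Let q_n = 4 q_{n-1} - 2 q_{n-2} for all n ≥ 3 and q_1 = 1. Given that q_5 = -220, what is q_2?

-4

Let q_2 = w.
q_3 = -2 + 4w
q_4 = -8 + 14w
q_5 = -28 + 48w
So -28 + 48w = -220, giving w = -4.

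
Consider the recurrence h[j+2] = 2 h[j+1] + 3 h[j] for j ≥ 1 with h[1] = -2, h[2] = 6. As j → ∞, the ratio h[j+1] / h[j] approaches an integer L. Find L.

The characteristic equation is r^2 - 2r - 3 = 0, which factors as (r - 3)(r + 1) = 0.
So the roots are 3 and -1. Since |3| > |-1| and the coefficient of 3^j is non-zero, the ratio tends to 3.

3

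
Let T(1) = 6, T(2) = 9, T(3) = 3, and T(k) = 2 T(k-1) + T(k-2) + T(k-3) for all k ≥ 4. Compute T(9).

T(4) = 2·3 + 9 + 6 = 21
T(5) = 2·21 + 3 + 9 = 54
T(6) = 2·54 + 21 + 3 = 132
T(7) = 2·132 + 54 + 21 = 339
T(8) = 2·339 + 132 + 54 = 864
T(9) = 2·864 + 339 + 132 = 2199

2199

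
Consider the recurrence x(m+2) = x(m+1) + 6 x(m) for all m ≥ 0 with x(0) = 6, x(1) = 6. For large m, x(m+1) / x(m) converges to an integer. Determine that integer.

3

The characteristic equation is r^2 - r - 6 = 0, which factors as (r - 3)(r + 2) = 0.
So the roots are 3 and -2. Since |3| > |-2| and the coefficient of 3^m is non-zero, the ratio tends to 3.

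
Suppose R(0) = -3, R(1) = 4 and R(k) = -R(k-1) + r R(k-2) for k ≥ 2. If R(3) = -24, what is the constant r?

-4

R(2) = -4 - 3r
R(3) = 4 + 7r
So 4 + 7r = -24, giving r = -4.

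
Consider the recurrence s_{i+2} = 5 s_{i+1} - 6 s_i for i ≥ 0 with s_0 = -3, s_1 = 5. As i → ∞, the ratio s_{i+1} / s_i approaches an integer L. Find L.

3

The characteristic equation is r^2 - 5r + 6 = 0, which factors as (r - 3)(r - 2) = 0.
So the roots are 3 and 2. Since |3| > |2| and the coefficient of 3^i is non-zero, the ratio tends to 3.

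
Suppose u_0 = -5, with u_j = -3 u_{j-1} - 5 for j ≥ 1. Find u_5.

910

u_1 = -3*(-5) - 5 = 10
u_2 = -3*10 - 5 = -35
u_3 = -3*(-35) - 5 = 100
u_4 = -3*100 - 5 = -305
u_5 = -3*(-305) - 5 = 910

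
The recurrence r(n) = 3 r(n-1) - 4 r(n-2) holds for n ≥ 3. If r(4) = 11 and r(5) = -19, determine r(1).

Rearranging, r(n-2) = (r(n) - 3 r(n-1)) / -4.
r(3) = (-19 - 3·11) / -4 = -52/-4 = 13
r(2) = (11 - 3·13) / -4 = -28/-4 = 7
r(1) = (13 - 3·7) / -4 = -8/-4 = 2

2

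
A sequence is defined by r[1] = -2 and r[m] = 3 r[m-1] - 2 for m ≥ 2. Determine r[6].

r[2] = 3*(-2) - 2 = -8
r[3] = 3*(-8) - 2 = -26
r[4] = 3*(-26) - 2 = -80
r[5] = 3*(-80) - 2 = -242
r[6] = 3*(-242) - 2 = -728

-728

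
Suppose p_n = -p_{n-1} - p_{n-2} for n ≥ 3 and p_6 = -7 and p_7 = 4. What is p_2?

3

Rearranging, p_{n-2} = -(p_n + p_{n-1}).
p_5 = -(4 + (-7)) = 3
p_4 = -(-7 + 3) = 4
p_3 = -(3 + 4) = -7
p_2 = -(4 + (-7)) = 3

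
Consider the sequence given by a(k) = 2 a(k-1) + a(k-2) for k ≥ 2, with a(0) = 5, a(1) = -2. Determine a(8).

a(2) = 2*(-2) + 5 = 1
a(3) = 2*1 + (-2) = 0
a(4) = 2*0 + 1 = 1
a(5) = 2*1 + 0 = 2
a(6) = 2*2 + 1 = 5
a(7) = 2*5 + 2 = 12
a(8) = 2*12 + 5 = 29

29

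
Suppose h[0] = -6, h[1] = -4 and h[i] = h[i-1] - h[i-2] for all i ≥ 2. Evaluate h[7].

h[2] = (-4) - (-6) = 2
h[3] = 2 - (-4) = 6
h[4] = 6 - 2 = 4
h[5] = 4 - 6 = -2
h[6] = (-2) - 4 = -6
h[7] = (-6) - (-2) = -4

-4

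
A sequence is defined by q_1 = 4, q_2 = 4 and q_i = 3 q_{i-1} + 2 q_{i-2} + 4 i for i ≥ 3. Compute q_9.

72452

q_3 = 3·4 + 2·4 + 12 = 32
q_4 = 3·32 + 2·4 + 16 = 120
q_5 = 3·120 + 2·32 + 20 = 444
q_6 = 3·444 + 2·120 + 24 = 1596
q_7 = 3·1596 + 2·444 + 28 = 5704
q_8 = 3·5704 + 2·1596 + 32 = 20336
q_9 = 3·20336 + 2·5704 + 36 = 72452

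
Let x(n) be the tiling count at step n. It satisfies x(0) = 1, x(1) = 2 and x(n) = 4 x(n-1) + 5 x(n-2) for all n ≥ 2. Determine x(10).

x(2) = 4*2 + 5*1 = 13
x(3) = 4*13 + 5*2 = 62
x(4) = 4*62 + 5*13 = 313
x(5) = 4*313 + 5*62 = 1562
x(6) = 4*1562 + 5*313 = 7813
x(7) = 4*7813 + 5*1562 = 39062
x(8) = 4*39062 + 5*7813 = 195313
x(9) = 4*195313 + 5*39062 = 976562
x(10) = 4*976562 + 5*195313 = 4882813

4882813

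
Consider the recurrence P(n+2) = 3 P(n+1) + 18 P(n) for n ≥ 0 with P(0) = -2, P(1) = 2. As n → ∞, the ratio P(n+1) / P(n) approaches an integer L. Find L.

The characteristic equation is r^2 - 3r - 18 = 0, which factors as (r - 6)(r + 3) = 0.
So the roots are 6 and -3. Since |6| > |-3| and the coefficient of 6^n is non-zero, the ratio tends to 6.

6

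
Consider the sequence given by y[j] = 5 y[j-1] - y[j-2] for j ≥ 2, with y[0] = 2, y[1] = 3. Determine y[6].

6818

y[2] = 5*3 - 2 = 13
y[3] = 5*13 - 3 = 62
y[4] = 5*62 - 13 = 297
y[5] = 5*297 - 62 = 1423
y[6] = 5*1423 - 297 = 6818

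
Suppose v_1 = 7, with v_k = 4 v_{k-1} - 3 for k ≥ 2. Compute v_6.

v_2 = 4·7 - 3 = 25
v_3 = 4·25 - 3 = 97
v_4 = 4·97 - 3 = 385
v_5 = 4·385 - 3 = 1537
v_6 = 4·1537 - 3 = 6145

6145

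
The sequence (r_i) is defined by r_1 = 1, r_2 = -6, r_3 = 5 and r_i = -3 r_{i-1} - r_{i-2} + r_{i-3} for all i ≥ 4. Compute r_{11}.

1805

r_4 = -3(5) - (-6) + 1 = -8
r_5 = -3(-8) - 5 + (-6) = 13
r_6 = -3(13) - (-8) + 5 = -26
r_7 = -3(-26) - 13 + (-8) = 57
r_8 = -3(57) - (-26) + 13 = -132
r_9 = -3(-132) - 57 + (-26) = 313
r_{10} = -3(313) - (-132) + 57 = -750
r_{11} = -3(-750) - 313 + (-132) = 1805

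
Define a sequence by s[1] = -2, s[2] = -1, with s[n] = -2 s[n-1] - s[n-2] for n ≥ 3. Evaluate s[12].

-31

s[3] = -2(-1) - (-2) = 4
s[4] = -2(4) - (-1) = -7
s[5] = -2(-7) - 4 = 10
s[6] = -2(10) - (-7) = -13
s[7] = -2(-13) - 10 = 16
s[8] = -2(16) - (-13) = -19
s[9] = -2(-19) - 16 = 22
s[10] = -2(22) - (-19) = -25
s[11] = -2(-25) - 22 = 28
s[12] = -2(28) - (-25) = -31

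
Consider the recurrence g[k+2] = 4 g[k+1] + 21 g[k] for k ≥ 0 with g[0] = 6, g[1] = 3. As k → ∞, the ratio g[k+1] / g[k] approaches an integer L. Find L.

7

The characteristic equation is r^2 - 4r - 21 = 0, which factors as (r - 7)(r + 3) = 0.
So the roots are 7 and -3. Since |7| > |-3| and the coefficient of 7^k is non-zero, the ratio tends to 7.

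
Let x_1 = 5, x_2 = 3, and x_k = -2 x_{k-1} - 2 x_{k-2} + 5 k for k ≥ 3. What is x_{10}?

x_3 = -2·3 - 2·5 + 15 = -1
x_4 = -2·(-1) - 2·3 + 20 = 16
x_5 = -2·16 - 2·(-1) + 25 = -5
x_6 = -2·(-5) - 2·16 + 30 = 8
x_7 = -2·8 - 2·(-5) + 35 = 29
x_8 = -2·29 - 2·8 + 40 = -34
x_9 = -2·(-34) - 2·29 + 45 = 55
x_{10} = -2·55 - 2·(-34) + 50 = 8

8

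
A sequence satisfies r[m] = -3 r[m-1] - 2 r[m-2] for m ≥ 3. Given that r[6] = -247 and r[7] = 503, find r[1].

Rearranging, r[m-2] = (r[m] + 3 r[m-1]) / -2.
r[5] = (503 + 3*(-247)) / -2 = -238/-2 = 119
r[4] = (-247 + 3*119) / -2 = 110/-2 = -55
r[3] = (119 + 3*(-55)) / -2 = -46/-2 = 23
r[2] = (-55 + 3*23) / -2 = 14/-2 = -7
r[1] = (23 + 3*(-7)) / -2 = 2/-2 = -1

-1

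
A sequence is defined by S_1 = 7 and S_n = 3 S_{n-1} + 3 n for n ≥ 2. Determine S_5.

S_2 = 3(7) + 6 = 27
S_3 = 3(27) + 9 = 90
S_4 = 3(90) + 12 = 282
S_5 = 3(282) + 15 = 861

861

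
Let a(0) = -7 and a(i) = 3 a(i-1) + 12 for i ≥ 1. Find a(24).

The fixed point is 12/(1 - 3) = -6, so a(i) + 6 = 3(a(i-1) + 6).
Hence a(i) = -1·3^i - 6.
a(24) = -1·3^{24} - 6 = -1·282429536481 - 6 = -282429536487.

-282429536487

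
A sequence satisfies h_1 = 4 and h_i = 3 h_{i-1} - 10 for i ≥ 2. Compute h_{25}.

The fixed point is -10/(1 - 3) = 5, so h_i - 5 = 3(h_{i-1} - 5).
Hence h_i = -1·3^{i-1} + 5.
h_{25} = -1·3^{24} + 5 = -1·282429536481 + 5 = -282429536476.

-282429536476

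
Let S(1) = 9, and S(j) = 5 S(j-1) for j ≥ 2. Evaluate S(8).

S(2) = 5(9) = 45
S(3) = 5(45) = 225
S(4) = 5(225) = 1125
S(5) = 5(1125) = 5625
S(6) = 5(5625) = 28125
S(7) = 5(28125) = 140625
S(8) = 5(140625) = 703125

703125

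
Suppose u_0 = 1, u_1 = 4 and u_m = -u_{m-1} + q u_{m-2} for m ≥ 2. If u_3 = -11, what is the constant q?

u_2 = -4 + q
u_3 = 4 + 3q
So 4 + 3q = -11, giving q = -5.

-5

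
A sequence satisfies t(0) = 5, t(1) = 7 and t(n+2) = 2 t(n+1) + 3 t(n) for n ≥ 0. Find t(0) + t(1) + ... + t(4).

365

t(2) = 2(7) + 3(5) = 29
t(3) = 2(29) + 3(7) = 79
t(4) = 2(79) + 3(29) = 245
Sum = 5 + 7 + 29 + 79 + 245 = 365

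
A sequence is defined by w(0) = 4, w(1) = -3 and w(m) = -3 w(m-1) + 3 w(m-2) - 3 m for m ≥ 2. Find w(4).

222

w(2) = -3*(-3) + 3*4 - 6 = 15
w(3) = -3*15 + 3*(-3) - 9 = -63
w(4) = -3*(-63) + 3*15 - 12 = 222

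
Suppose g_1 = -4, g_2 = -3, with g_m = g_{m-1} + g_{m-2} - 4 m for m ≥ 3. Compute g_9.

-695

g_3 = (-3) + (-4) - 12 = -19
g_4 = (-19) + (-3) - 16 = -38
g_5 = (-38) + (-19) - 20 = -77
g_6 = (-77) + (-38) - 24 = -139
g_7 = (-139) + (-77) - 28 = -244
g_8 = (-244) + (-139) - 32 = -415
g_9 = (-415) + (-244) - 36 = -695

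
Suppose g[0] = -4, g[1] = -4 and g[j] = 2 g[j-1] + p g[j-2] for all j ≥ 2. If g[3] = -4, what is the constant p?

g[2] = -8 - 4p
g[3] = -16 - 12p
So -16 - 12p = -4, giving p = -1.

-1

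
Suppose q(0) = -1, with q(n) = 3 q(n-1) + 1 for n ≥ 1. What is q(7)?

q(1) = 3·(-1) + 1 = -2
q(2) = 3·(-2) + 1 = -5
q(3) = 3·(-5) + 1 = -14
q(4) = 3·(-14) + 1 = -41
q(5) = 3·(-41) + 1 = -122
q(6) = 3·(-122) + 1 = -365
q(7) = 3·(-365) + 1 = -1094

-1094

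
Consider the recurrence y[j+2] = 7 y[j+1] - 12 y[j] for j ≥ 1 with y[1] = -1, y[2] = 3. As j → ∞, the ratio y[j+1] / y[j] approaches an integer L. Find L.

The characteristic equation is r^2 - 7r + 12 = 0, which factors as (r - 4)(r - 3) = 0.
So the roots are 4 and 3. Since |4| > |3| and the coefficient of 4^j is non-zero, the ratio tends to 4.

4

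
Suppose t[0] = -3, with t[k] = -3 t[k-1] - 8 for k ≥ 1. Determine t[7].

2185

t[1] = -3(-3) - 8 = 1
t[2] = -3(1) - 8 = -11
t[3] = -3(-11) - 8 = 25
t[4] = -3(25) - 8 = -83
t[5] = -3(-83) - 8 = 241
t[6] = -3(241) - 8 = -731
t[7] = -3(-731) - 8 = 2185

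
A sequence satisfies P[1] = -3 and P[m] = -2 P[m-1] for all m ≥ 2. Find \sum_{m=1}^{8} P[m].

255

P[2] = -2(-3) = 6
P[3] = -2(6) = -12
P[4] = -2(-12) = 24
P[5] = -2(24) = -48
P[6] = -2(-48) = 96
P[7] = -2(96) = -192
P[8] = -2(-192) = 384
Sum = (-3) + 6 + (-12) + 24 + (-48) + 96 + (-192) + 384 = 255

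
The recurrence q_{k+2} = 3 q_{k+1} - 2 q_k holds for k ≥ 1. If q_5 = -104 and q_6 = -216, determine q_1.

1

Rearranging, q_{k-2} = (q_k - 3 q_{k-1}) / -2.
q_4 = (-216 - 3*(-104)) / -2 = 96/-2 = -48
q_3 = (-104 - 3*(-48)) / -2 = 40/-2 = -20
q_2 = (-48 - 3*(-20)) / -2 = 12/-2 = -6
q_1 = (-20 - 3*(-6)) / -2 = -2/-2 = 1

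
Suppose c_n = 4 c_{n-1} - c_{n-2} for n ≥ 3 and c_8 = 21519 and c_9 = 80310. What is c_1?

6

Rearranging, c_{n-2} = -(c_n - 4 c_{n-1}).
c_7 = -(80310 - 4·21519) = 5766
c_6 = -(21519 - 4·5766) = 1545
c_5 = -(5766 - 4·1545) = 414
c_4 = -(1545 - 4·414) = 111
c_3 = -(414 - 4·111) = 30
c_2 = -(111 - 4·30) = 9
c_1 = -(30 - 4·9) = 6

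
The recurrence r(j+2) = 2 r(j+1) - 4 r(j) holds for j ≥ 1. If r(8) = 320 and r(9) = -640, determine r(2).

Rearranging, r(j-2) = (r(j) - 2 r(j-1)) / -4.
r(7) = (-640 - 2*320) / -4 = -1280/-4 = 320
r(6) = (320 - 2*320) / -4 = -320/-4 = 80
r(5) = (320 - 2*80) / -4 = 160/-4 = -40
r(4) = (80 - 2*(-40)) / -4 = 160/-4 = -40
r(3) = (-40 - 2*(-40)) / -4 = 40/-4 = -10
r(2) = (-40 - 2*(-10)) / -4 = -20/-4 = 5

5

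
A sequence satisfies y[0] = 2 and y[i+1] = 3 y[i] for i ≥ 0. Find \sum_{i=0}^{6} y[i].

y[1] = 3(2) = 6
y[2] = 3(6) = 18
y[3] = 3(18) = 54
y[4] = 3(54) = 162
y[5] = 3(162) = 486
y[6] = 3(486) = 1458
Sum = 2 + 6 + 18 + 54 + 162 + 486 + 1458 = 2186

2186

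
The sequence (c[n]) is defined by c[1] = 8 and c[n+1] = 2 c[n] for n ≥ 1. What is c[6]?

c[2] = 2·8 = 16
c[3] = 2·16 = 32
c[4] = 2·32 = 64
c[5] = 2·64 = 128
c[6] = 2·128 = 256

256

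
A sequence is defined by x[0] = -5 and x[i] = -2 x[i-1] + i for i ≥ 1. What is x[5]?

x[1] = -2·(-5) + 1 = 11
x[2] = -2·11 + 2 = -20
x[3] = -2·(-20) + 3 = 43
x[4] = -2·43 + 4 = -82
x[5] = -2·(-82) + 5 = 169

169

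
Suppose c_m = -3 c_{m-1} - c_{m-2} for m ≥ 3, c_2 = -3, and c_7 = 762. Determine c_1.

Let c_1 = z.
c_3 = 9 - z
c_4 = -24 + 3z
c_5 = 63 - 8z
c_6 = -165 + 21z
c_7 = 432 - 55z
So 432 - 55z = 762, giving z = -6.

-6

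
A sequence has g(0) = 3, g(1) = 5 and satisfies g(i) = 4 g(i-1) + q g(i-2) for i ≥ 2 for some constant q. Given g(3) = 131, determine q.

g(2) = 20 + 3q
g(3) = 80 + 17q
So 80 + 17q = 131, giving q = 3.

3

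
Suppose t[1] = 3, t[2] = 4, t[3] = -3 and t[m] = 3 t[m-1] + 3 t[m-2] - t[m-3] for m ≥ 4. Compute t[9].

-2013

t[4] = 3(-3) + 3(4) - 3 = 0
t[5] = 3(0) + 3(-3) - 4 = -13
t[6] = 3(-13) + 3(0) - (-3) = -36
t[7] = 3(-36) + 3(-13) - 0 = -147
t[8] = 3(-147) + 3(-36) - (-13) = -536
t[9] = 3(-536) + 3(-147) - (-36) = -2013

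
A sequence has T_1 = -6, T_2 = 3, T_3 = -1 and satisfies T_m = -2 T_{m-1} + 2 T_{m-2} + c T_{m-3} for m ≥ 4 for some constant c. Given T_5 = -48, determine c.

T_4 = 8 - 6c
T_5 = -18 + 15c
So -18 + 15c = -48, giving c = -2.

-2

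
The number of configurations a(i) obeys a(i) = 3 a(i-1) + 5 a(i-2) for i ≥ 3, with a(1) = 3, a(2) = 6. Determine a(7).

9663

a(3) = 3(6) + 5(3) = 33
a(4) = 3(33) + 5(6) = 129
a(5) = 3(129) + 5(33) = 552
a(6) = 3(552) + 5(129) = 2301
a(7) = 3(2301) + 5(552) = 9663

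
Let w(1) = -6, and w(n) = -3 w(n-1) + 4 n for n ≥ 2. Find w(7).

w(2) = -3(-6) + 8 = 26
w(3) = -3(26) + 12 = -66
w(4) = -3(-66) + 16 = 214
w(5) = -3(214) + 20 = -622
w(6) = -3(-622) + 24 = 1890
w(7) = -3(1890) + 28 = -5642

-5642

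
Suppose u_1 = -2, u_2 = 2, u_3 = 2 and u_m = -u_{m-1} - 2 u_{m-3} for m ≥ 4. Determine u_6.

u_4 = -2 - 2(-2) = 2
u_5 = -2 - 2(2) = -6
u_6 = -(-6) - 2(2) = 2

2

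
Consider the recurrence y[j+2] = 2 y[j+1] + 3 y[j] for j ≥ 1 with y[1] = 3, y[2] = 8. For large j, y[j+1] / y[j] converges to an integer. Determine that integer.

3

The characteristic equation is r^2 - 2r - 3 = 0, which factors as (r - 3)(r + 1) = 0.
So the roots are 3 and -1. Since |3| > |-1| and the coefficient of 3^j is non-zero, the ratio tends to 3.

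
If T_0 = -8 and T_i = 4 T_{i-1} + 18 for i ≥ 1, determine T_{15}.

-2147483654

The fixed point is 18/(1 - 4) = -6, so T_i + 6 = 4(T_{i-1} + 6).
Hence T_i = -2·4^i - 6.
T_{15} = -2·4^{15} - 6 = -2·1073741824 - 6 = -2147483654.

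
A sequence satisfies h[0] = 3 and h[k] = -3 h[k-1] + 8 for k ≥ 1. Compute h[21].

The fixed point is 8/(1 + 3) = 2, so h[k] - 2 = -3(h[k-1] - 2).
Hence h[k] = 1·(-3)^k + 2.
h[21] = 1·(-3)^{21} + 2 = 1·-10460353203 + 2 = -10460353201.

-10460353201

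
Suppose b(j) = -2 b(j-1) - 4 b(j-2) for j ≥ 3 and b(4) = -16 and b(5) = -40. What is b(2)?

Rearranging, b(j-2) = (b(j) + 2 b(j-1)) / -4.
b(3) = (-40 + 2(-16)) / -4 = -72/-4 = 18
b(2) = (-16 + 2(18)) / -4 = 20/-4 = -5

-5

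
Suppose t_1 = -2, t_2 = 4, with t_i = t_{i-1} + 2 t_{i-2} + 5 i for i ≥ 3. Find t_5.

t_3 = 4 + 2*(-2) + 15 = 15
t_4 = 15 + 2*4 + 20 = 43
t_5 = 43 + 2*15 + 25 = 98

98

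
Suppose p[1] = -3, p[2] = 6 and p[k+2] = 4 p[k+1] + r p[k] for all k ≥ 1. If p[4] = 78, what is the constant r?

3

p[3] = 24 - 3r
p[4] = 96 - 6r
So 96 - 6r = 78, giving r = 3.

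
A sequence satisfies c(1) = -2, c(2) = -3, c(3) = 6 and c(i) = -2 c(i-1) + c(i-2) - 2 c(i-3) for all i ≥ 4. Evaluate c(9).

c(4) = -2·6 + (-3) - 2·(-2) = -11
c(5) = -2·(-11) + 6 - 2·(-3) = 34
c(6) = -2·34 + (-11) - 2·6 = -91
c(7) = -2·(-91) + 34 - 2·(-11) = 238
c(8) = -2·238 + (-91) - 2·34 = -635
c(9) = -2·(-635) + 238 - 2·(-91) = 1690

1690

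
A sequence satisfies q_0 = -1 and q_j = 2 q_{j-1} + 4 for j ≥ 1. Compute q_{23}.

The fixed point is 4/(1 - 2) = -4, so q_j + 4 = 2(q_{j-1} + 4).
Hence q_j = 3·2^j - 4.
q_{23} = 3·2^{23} - 4 = 3·8388608 - 4 = 25165820.

25165820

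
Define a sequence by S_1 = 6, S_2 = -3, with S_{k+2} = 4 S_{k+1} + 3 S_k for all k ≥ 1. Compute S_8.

S_3 = 4·(-3) + 3·6 = 6
S_4 = 4·6 + 3·(-3) = 15
S_5 = 4·15 + 3·6 = 78
S_6 = 4·78 + 3·15 = 357
S_7 = 4·357 + 3·78 = 1662
S_8 = 4·1662 + 3·357 = 7719

7719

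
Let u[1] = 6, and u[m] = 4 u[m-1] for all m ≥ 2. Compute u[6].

6144

u[2] = 4*6 = 24
u[3] = 4*24 = 96
u[4] = 4*96 = 384
u[5] = 4*384 = 1536
u[6] = 4*1536 = 6144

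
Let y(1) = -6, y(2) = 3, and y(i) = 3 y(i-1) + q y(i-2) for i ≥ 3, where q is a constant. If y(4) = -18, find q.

y(3) = 9 - 6q
y(4) = 27 - 15q
So 27 - 15q = -18, giving q = 3.

3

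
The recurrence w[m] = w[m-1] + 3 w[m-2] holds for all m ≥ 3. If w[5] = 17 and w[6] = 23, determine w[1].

2

Rearranging, w[m-2] = (w[m] - w[m-1]) / 3.
w[4] = (23 - 17) / 3 = 6/3 = 2
w[3] = (17 - 2) / 3 = 15/3 = 5
w[2] = (2 - 5) / 3 = -3/3 = -1
w[1] = (5 - (-1)) / 3 = 6/3 = 2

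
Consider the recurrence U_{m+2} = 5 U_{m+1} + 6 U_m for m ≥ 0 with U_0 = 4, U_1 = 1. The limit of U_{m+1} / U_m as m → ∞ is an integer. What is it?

The characteristic equation is r^2 - 5r - 6 = 0, which factors as (r - 6)(r + 1) = 0.
So the roots are 6 and -1. Since |6| > |-1| and the coefficient of 6^m is non-zero, the ratio tends to 6.

6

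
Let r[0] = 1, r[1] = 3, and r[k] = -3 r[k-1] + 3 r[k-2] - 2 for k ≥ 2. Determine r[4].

r[2] = -3(3) + 3(1) - 2 = -8
r[3] = -3(-8) + 3(3) - 2 = 31
r[4] = -3(31) + 3(-8) - 2 = -119

-119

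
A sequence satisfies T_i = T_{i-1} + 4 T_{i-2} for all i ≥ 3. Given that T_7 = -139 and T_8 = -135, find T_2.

Rearranging, T_{i-2} = (T_i - T_{i-1}) / 4.
T_6 = (-135 - (-139)) / 4 = 4/4 = 1
T_5 = (-139 - 1) / 4 = -140/4 = -35
T_4 = (1 - (-35)) / 4 = 36/4 = 9
T_3 = (-35 - 9) / 4 = -44/4 = -11
T_2 = (9 - (-11)) / 4 = 20/4 = 5

5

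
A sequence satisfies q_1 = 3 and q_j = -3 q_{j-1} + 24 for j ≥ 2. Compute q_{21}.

-10460353197

The fixed point is 24/(1 + 3) = 6, so q_j - 6 = -3(q_{j-1} - 6).
Hence q_j = -3·(-3)^{j-1} + 6.
q_{21} = -3·(-3)^{20} + 6 = -3·3486784401 + 6 = -10460353197.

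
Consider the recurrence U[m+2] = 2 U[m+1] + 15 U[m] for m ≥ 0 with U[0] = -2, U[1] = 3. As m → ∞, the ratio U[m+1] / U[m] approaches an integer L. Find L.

The characteristic equation is r^2 - 2r - 15 = 0, which factors as (r - 5)(r + 3) = 0.
So the roots are 5 and -3. Since |5| > |-3| and the coefficient of 5^m is non-zero, the ratio tends to 5.

5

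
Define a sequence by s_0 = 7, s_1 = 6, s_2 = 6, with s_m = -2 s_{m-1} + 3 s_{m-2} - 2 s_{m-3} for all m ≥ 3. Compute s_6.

242

s_3 = -2*6 + 3*6 - 2*7 = -8
s_4 = -2*(-8) + 3*6 - 2*6 = 22
s_5 = -2*22 + 3*(-8) - 2*6 = -80
s_6 = -2*(-80) + 3*22 - 2*(-8) = 242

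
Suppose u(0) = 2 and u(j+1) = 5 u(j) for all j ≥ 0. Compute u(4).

1250

u(1) = 5·2 = 10
u(2) = 5·10 = 50
u(3) = 5·50 = 250
u(4) = 5·250 = 1250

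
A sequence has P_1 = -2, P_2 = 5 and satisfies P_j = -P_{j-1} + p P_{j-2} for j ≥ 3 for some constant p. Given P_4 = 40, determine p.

5

P_3 = -5 - 2p
P_4 = 5 + 7p
So 5 + 7p = 40, giving p = 5.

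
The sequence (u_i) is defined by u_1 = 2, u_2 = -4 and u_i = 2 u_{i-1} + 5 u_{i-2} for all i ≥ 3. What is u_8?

-1336

u_3 = 2(-4) + 5(2) = 2
u_4 = 2(2) + 5(-4) = -16
u_5 = 2(-16) + 5(2) = -22
u_6 = 2(-22) + 5(-16) = -124
u_7 = 2(-124) + 5(-22) = -358
u_8 = 2(-358) + 5(-124) = -1336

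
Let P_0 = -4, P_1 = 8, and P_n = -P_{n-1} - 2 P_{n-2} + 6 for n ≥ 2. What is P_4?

10

P_2 = -8 - 2·(-4) + 6 = 6
P_3 = -6 - 2·8 + 6 = -16
P_4 = -(-16) - 2·6 + 6 = 10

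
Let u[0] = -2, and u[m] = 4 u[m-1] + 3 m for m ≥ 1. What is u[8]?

-43700

u[1] = 4·(-2) + 3 = -5
u[2] = 4·(-5) + 6 = -14
u[3] = 4·(-14) + 9 = -47
u[4] = 4·(-47) + 12 = -176
u[5] = 4·(-176) + 15 = -689
u[6] = 4·(-689) + 18 = -2738
u[7] = 4·(-2738) + 21 = -10931
u[8] = 4·(-10931) + 24 = -43700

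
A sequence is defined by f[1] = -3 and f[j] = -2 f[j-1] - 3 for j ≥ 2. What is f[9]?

f[2] = -2*(-3) - 3 = 3
f[3] = -2*3 - 3 = -9
f[4] = -2*(-9) - 3 = 15
f[5] = -2*15 - 3 = -33
f[6] = -2*(-33) - 3 = 63
f[7] = -2*63 - 3 = -129
f[8] = -2*(-129) - 3 = 255
f[9] = -2*255 - 3 = -513

-513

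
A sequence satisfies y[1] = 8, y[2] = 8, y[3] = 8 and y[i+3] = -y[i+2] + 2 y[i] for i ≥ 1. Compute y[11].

8

y[4] = -8 + 2·8 = 8
y[5] = -8 + 2·8 = 8
y[6] = -8 + 2·8 = 8
y[7] = -8 + 2·8 = 8
y[8] = -8 + 2·8 = 8
y[9] = -8 + 2·8 = 8
y[10] = -8 + 2·8 = 8
y[11] = -8 + 2·8 = 8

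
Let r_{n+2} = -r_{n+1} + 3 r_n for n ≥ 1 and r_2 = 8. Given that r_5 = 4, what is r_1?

Let r_1 = z.
r_3 = -8 + 3z
r_4 = 32 - 3z
r_5 = -56 + 12z
So -56 + 12z = 4, giving z = 5.

5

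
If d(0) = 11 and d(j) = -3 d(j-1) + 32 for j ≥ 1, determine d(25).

-2541865828321

The fixed point is 32/(1 + 3) = 8, so d(j) - 8 = -3(d(j-1) - 8).
Hence d(j) = 3·(-3)^j + 8.
d(25) = 3·(-3)^{25} + 8 = 3·-847288609443 + 8 = -2541865828321.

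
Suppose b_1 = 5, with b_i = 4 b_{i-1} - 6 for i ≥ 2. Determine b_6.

b_2 = 4·5 - 6 = 14
b_3 = 4·14 - 6 = 50
b_4 = 4·50 - 6 = 194
b_5 = 4·194 - 6 = 770
b_6 = 4·770 - 6 = 3074

3074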